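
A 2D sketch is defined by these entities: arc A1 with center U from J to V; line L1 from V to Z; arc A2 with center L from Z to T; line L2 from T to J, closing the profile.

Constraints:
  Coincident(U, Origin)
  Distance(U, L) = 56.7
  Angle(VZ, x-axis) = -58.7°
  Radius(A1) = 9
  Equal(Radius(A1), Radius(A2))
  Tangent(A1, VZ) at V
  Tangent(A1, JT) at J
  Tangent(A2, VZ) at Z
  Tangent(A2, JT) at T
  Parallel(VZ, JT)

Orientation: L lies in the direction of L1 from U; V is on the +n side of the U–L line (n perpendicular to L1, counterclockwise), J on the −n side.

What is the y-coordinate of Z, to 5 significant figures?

-43.772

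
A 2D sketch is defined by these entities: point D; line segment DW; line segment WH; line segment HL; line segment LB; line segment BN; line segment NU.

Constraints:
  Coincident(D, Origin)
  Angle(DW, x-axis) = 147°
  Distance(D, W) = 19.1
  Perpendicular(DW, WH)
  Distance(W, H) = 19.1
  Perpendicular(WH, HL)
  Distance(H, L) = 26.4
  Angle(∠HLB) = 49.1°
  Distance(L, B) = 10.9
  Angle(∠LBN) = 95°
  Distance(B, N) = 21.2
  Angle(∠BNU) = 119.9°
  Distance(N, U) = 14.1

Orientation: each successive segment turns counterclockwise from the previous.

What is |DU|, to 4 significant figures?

40.42

∠LBN = 95.0° gives BN at -177.1° from the x-axis; with |BN| = 21.2, N = (-26.95, -10.27). ∠BNU = 119.9° gives NU at -117.0° from the x-axis; with |NU| = 14.1, U = (-33.35, -22.83). Then |DU| = |U − D| = 40.42.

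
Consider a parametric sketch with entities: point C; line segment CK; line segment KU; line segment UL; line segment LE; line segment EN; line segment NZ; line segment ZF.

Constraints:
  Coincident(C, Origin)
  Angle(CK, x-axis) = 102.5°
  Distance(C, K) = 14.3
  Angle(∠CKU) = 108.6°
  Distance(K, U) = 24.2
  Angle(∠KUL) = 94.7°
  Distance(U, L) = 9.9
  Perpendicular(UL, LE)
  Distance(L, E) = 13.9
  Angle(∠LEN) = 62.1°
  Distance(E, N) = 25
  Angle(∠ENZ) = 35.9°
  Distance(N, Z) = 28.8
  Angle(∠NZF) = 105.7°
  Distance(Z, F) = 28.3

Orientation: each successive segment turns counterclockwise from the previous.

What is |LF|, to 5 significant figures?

29.967

C is at the origin; CK runs at 102.5° with length 14.3, so K = (-3.0951, 13.961). ∠CKU = 108.6° gives KU at 173.90° from the x-axis; with |KU| = 24.2, U = (-27.158, 16.533). ∠KUL = 94.7° gives UL at -100.80° from the x-axis; with |UL| = 9.9, L = (-29.013, 6.8080). UL ⟂ LE, so LE runs at -10.800°; with |LE| = 13.9, E = (-15.359, 4.2034). ∠LEN = 62.1° gives EN at 107.10° from the x-axis; with |EN| = 25.0, N = (-22.710, 28.098). ∠ENZ = 35.9° gives NZ at -108.80° from the x-axis; with |NZ| = 28.8, Z = (-31.992, 0.83471). ∠NZF = 105.7° gives ZF at -34.500° from the x-axis; with |ZF| = 28.3, F = (-8.6688, -15.195). Then |LF| = |F − L| = 29.967.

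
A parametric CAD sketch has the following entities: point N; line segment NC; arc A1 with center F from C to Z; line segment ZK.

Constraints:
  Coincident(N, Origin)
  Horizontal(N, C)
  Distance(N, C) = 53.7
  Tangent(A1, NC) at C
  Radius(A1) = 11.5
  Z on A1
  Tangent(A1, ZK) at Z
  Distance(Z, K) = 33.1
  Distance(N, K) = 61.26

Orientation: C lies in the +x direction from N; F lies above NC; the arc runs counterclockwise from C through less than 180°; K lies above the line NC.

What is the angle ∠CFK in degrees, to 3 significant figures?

161°

N is at the origin; N and C share the same y with |NC| = 53.7 and C on the +x side, so C = (53.7, 0.00). Tangency of A1 to NC means the radius FC is perpendicular to NC, so F = C + (0, 11.5) = (53.7, 11.5). Since FZ ⟂ ZK (tangency), |FK| = √(11.5² + 33.1²) = 35.0 regardless of where Z sits on A1. So K lies on both circle(N, 61.26) and circle(F, 35.0); the above-NC intersection is K = (42.1, 44.5). Z is the foot of the tangent from K: Z = (62.7, 18.7).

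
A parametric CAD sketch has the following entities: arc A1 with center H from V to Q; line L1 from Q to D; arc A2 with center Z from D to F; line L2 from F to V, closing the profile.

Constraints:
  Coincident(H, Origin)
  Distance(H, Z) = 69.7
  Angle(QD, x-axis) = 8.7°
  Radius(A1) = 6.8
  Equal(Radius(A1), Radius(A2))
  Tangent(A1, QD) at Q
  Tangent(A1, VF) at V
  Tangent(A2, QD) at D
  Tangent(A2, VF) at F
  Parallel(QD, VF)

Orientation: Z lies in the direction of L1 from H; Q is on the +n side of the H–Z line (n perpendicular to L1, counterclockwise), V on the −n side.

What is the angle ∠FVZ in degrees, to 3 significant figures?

5.57°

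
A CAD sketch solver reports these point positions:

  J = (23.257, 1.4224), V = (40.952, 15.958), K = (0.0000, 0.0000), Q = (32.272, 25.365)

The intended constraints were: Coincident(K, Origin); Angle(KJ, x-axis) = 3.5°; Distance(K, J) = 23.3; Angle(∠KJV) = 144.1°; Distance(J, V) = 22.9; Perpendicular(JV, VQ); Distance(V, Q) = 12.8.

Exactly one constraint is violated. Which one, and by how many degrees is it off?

Perpendicular(JV, VQ) — off by 3.30°.

K = (0.00, 0.00) ✓; KJ at 3.500° ✓; |KJ| = 23.30 ✓; ∠KJV = 144.1° ✓; |JV| = 22.90 ✓; ∠(JV, VQ) = 93.30° ✗; |VQ| = 12.80 ✓.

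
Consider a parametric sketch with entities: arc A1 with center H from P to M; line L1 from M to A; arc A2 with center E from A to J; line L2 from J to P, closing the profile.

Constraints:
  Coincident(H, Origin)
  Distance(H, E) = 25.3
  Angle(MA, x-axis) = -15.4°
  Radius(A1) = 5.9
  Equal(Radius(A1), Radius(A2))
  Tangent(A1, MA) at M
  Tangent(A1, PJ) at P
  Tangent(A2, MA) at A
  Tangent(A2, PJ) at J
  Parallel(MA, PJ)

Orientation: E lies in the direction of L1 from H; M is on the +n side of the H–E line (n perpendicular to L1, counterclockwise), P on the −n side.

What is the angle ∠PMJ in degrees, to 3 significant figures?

65.0°

The slot axis is L1's direction at -15.4°, so u = (cos -15.4°, sin -15.4°) = (0.964, -0.266) and n = (−sin -15.4°, cos -15.4°) = (0.266, 0.964). H is at the origin and E lies 25.3 along u from H, so E = 25.3·u = (24.4, -6.72). Tangency of A1 to both parallel lines with radius 5.9 puts M and P at H ± 5.9·n: M = (1.57, 5.69), P = (-1.57, -5.69). Equal radii place A and J the same way about E: A = E + 5.9·n = (26.0, -1.03), J = E − 5.9·n = (22.8, -12.4). Then cos ∠PMJ = MP·MJ / (|MP||MJ|), giving 65.0°.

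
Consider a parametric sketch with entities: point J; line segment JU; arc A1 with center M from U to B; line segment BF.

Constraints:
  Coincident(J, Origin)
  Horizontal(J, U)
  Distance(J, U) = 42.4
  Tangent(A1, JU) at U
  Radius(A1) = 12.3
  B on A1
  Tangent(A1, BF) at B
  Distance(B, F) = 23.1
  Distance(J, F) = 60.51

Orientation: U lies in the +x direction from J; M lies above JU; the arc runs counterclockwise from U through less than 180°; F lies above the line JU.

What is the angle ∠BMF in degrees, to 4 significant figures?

61.97°

J is at the origin; JU is horizontal with |JU| = 42.4 and U on the +x side, so U = (42.40, 0.000). A1 meets JU tangentially, so MU is at right angles to JU, so M = U + (0, 12.3) = (42.40, 12.30). Since MB ⟂ BF (tangency), |MF| = √(12.3² + 23.1²) = 26.17 regardless of where B sits on A1. So F lies on both circle(J, 60.51) and circle(M, 26.17); the above-JU intersection is F = (47.05, 38.05). B is the foot of the tangent from F: B = (54.11, 16.06).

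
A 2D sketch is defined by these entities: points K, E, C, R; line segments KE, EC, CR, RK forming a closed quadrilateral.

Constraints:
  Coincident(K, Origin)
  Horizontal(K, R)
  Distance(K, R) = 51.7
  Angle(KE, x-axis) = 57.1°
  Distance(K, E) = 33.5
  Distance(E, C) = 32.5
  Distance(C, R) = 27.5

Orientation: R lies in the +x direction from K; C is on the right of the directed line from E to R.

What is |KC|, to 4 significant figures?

24.75

Checks: K = (0.00, 0.00) ✓; |EC| = 32.50 ✓; |CR| = 27.50 ✓.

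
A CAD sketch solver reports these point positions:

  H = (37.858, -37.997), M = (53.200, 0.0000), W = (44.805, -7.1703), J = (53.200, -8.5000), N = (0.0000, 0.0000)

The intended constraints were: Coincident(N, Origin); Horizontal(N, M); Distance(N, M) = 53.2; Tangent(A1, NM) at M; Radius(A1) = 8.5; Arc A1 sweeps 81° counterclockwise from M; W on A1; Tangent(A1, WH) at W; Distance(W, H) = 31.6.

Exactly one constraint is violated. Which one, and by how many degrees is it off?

Tangent(A1, WH) at W — off by 3.70°.

N = (0.00, 0.00) ✓; N.y = 0.00, M.y = 0.00 ✓; |NM| = 53.20 ✓; ∠(JM, MN) = 90.00° ✓; |JM| = 8.500 ✓; bearing(J→W) − bearing(J→M) = 81.00° ✓; |JW| = 8.500 ✓; ∠(JW, WH) = 93.70° ✗; |WH| = 31.60 ✓.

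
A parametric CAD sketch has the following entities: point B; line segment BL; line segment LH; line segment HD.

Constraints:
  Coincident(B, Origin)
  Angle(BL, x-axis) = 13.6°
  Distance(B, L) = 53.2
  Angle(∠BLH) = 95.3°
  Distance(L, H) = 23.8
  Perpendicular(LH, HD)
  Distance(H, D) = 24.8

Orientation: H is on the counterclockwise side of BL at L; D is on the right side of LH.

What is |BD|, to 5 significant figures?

82.904

∠BLH = 95.3°, so LH runs at 13.6° + (180° − 95.3°) = 98.300° from the x-axis; with |LH| = 23.8, H = L + 23.8·(cos 98.300°, sin 98.300°) = (48.273, 36.060). The perpendicularity gives HD at right angles to LH; with |HD| = 24.8 on the right of LH, D = H + 24.8·(0.98953, 0.14436) = (72.813, 39.640). Then |BD| = |D − B| = 82.904.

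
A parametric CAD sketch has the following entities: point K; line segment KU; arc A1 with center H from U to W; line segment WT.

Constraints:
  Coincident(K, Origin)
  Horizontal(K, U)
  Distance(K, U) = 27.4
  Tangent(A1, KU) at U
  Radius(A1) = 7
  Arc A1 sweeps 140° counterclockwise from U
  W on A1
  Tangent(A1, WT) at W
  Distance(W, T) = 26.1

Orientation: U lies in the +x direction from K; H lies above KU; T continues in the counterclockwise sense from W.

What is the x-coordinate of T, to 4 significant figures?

11.91

K is at the origin; K and U share the same y with |KU| = 27.4 and U on the +x side, so U = (27.40, 0.000). Since A1 is tangent to KU there, HU ⟂ KU, so H = U + (0, 7) = (27.40, 7.000). On A1, U sits at bearing -90° from H; a 140° counterclockwise sweep puts W at bearing 50°, so W = H + 7.0·(cos 50°, sin 50°) = (31.90, 12.36). Since A1 is tangent to WT there, HW ⟂ WT, so WT runs along (−sin 50°, cos 50°); with |WT| = 26.1, T = (11.91, 29.14). So T.x = 11.91.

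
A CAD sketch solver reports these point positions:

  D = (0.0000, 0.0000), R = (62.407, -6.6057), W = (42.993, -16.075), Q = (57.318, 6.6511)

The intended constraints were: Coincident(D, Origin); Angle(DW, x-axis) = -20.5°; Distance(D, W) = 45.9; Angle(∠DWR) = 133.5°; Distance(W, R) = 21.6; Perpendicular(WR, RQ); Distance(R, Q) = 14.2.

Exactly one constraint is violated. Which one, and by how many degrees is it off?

Perpendicular(WR, RQ) — off by 5.00°.

D = (0.00, 0.00) ✓; DW at -20.50° ✓; |DW| = 45.90 ✓; ∠DWR = 133.5° ✓; |WR| = 21.60 ✓; ∠(WR, RQ) = 85.00° ✗; |RQ| = 14.20 ✓.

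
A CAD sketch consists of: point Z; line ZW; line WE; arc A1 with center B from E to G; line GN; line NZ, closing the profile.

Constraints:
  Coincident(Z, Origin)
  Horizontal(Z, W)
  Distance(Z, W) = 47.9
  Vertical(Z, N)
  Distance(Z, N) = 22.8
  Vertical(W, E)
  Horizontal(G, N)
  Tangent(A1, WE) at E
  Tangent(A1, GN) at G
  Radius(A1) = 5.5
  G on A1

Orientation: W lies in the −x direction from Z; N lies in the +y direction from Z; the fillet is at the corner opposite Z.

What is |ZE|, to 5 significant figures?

50.928

Z is at the origin; ZW is horizontal with |ZW| = 47.9 and W on the −x side, so W = (-47.900, 0.0000). Z and N share the same x with |ZN| = 22.8 and N on the +y side, so N = (0.0000, 22.800). The virtual corner opposite Z is at (-47.900, 22.800). The tangent condition forces BE to be normal to WE and A1 meets GN tangentially, so BG is at right angles to GN, with radius 5.5, so the center B sits 5.5 in from both sides at B = (-42.400, 17.300). That places the tangent points at E = (-47.900, 17.300) on WE and G = (-42.400, 22.800) on GN. Then |ZE| = |E − Z| = 50.928.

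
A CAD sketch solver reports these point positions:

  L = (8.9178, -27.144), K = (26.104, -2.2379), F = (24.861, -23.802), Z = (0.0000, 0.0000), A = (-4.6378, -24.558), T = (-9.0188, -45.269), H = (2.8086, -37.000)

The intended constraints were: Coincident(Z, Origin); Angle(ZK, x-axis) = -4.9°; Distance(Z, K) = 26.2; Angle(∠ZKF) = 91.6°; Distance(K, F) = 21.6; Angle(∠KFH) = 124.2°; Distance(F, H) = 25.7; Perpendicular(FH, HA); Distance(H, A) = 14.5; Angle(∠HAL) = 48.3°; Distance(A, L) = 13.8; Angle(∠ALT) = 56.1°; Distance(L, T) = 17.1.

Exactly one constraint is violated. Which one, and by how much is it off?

Distance(L, T) = 17.1 — off by 8.40.

Z = (0.00, 0.00) ✓; ZK at -4.900° ✓; |ZK| = 26.20 ✓; ∠ZKF = 91.60° ✓; |KF| = 21.60 ✓; ∠KFH = 124.2° ✓; |FH| = 25.70 ✓; ∠(FH, HA) = 90.00° ✓; |HA| = 14.50 ✓; ∠HAL = 48.30° ✓; |AL| = 13.80 ✓; ∠ALT = 56.10° ✓; |LT| = 25.50 ✗.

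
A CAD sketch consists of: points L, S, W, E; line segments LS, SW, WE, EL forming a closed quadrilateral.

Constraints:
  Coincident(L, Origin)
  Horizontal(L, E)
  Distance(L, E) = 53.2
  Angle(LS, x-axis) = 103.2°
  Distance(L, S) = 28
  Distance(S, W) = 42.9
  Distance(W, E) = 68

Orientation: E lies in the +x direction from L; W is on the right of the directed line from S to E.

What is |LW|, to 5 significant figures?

20.000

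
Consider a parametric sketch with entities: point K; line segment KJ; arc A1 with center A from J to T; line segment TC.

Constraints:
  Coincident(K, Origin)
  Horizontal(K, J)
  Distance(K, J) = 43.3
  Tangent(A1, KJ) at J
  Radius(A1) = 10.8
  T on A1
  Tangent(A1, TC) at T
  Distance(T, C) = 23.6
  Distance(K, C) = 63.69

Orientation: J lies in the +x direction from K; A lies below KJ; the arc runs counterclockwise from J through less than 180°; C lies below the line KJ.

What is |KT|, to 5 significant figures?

40.599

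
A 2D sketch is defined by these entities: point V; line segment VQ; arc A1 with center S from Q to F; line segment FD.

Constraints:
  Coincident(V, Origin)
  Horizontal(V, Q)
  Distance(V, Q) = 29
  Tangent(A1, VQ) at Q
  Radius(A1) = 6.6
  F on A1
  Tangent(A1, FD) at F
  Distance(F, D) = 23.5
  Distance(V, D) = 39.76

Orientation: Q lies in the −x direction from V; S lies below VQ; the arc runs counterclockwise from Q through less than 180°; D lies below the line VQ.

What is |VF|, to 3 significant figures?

36.2

Checks: |VQ| = 29.00 ✓; |SF| = 6.600 ✓; ∠(SF, FD) = 90.00° ✓; |FD| = 23.50 ✓; |VD| = 39.76 ✓.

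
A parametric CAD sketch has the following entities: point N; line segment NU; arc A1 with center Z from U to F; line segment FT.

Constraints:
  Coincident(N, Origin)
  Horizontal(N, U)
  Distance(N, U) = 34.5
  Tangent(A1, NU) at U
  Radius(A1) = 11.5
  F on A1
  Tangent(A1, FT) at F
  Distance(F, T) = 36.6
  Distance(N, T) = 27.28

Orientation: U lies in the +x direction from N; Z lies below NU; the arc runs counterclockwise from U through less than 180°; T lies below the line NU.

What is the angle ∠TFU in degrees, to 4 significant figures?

159.1°

N is at the origin; N and U share the same y with |NU| = 34.5 and U on the +x side, so U = (34.50, 0.000). Tangency of A1 to NU means the radius ZU is perpendicular to NU, so Z = U + (0, -11.5) = (34.50, -11.50). Since ZF ⟂ FT (tangency), |ZT| = √(11.5² + 36.6²) = 38.36 regardless of where F sits on A1. So T lies on both circle(N, 27.28) and circle(Z, 38.36); the below-NU intersection is T = (-0.4704, -27.28). F is the foot of the tangent from T: F = (26.85, -2.917).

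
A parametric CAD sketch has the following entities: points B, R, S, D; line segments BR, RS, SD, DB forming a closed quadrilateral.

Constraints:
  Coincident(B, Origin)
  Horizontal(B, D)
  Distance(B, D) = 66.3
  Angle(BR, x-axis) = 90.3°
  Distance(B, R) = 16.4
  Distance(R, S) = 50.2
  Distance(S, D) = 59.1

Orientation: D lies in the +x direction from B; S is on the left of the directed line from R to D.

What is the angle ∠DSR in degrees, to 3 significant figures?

77.0°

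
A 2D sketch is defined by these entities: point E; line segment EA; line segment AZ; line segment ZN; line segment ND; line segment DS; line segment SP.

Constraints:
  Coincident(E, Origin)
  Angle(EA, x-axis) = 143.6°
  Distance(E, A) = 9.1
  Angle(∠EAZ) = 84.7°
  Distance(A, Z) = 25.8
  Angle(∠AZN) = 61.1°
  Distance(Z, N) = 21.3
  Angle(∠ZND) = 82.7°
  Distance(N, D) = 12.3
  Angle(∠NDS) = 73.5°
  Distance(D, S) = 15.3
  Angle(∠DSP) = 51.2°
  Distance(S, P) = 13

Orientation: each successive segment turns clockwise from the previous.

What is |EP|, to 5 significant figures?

17.639

E is at the origin; EA runs at 143.6° with length 9.1, so A = (-7.3245, 5.4001). ∠EAZ = 84.7° gives AZ at 48.300° from the x-axis; with |AZ| = 25.8, Z = (9.8384, 24.663). ∠AZN = 61.1° gives ZN at -70.600° from the x-axis; with |ZN| = 21.3, N = (16.913, 4.5727). ∠ZND = 82.7° gives ND at -167.90° from the x-axis; with |ND| = 12.3, D = (4.8867, 1.9944). ∠NDS = 73.5° gives DS at 85.600° from the x-axis; with |DS| = 15.3, S = (6.0605, 17.249). ∠DSP = 51.2° gives SP at -43.200° from the x-axis; with |SP| = 13.0, P = (15.537, 8.3502). Then |EP| = |P − E| = 17.639.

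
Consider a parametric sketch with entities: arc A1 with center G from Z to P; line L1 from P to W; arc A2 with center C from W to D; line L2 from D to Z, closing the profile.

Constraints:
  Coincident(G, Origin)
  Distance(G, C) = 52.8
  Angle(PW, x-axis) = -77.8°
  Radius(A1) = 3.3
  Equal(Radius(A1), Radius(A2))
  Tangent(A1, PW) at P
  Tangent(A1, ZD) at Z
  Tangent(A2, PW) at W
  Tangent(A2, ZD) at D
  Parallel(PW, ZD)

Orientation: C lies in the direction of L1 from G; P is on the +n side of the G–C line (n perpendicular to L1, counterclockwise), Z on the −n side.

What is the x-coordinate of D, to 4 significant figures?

7.932

The slot axis is L1's direction at -77.8°, so u = (cos -77.8°, sin -77.8°) = (0.2113, -0.9774) and n = (−sin -77.8°, cos -77.8°) = (0.9774, 0.2113). G is at the origin and C lies 52.8 along u from G, so C = 52.8·u = (11.16, -51.61). Tangency of A1 to both parallel lines with radius 3.3 puts P and Z at G ± 3.3·n: P = (3.225, 0.6974), Z = (-3.225, -0.6974). Equal radii place W and D the same way about C: W = C + 3.3·n = (14.38, -50.91), D = C − 3.3·n = (7.932, -52.30). So D.x = 7.932.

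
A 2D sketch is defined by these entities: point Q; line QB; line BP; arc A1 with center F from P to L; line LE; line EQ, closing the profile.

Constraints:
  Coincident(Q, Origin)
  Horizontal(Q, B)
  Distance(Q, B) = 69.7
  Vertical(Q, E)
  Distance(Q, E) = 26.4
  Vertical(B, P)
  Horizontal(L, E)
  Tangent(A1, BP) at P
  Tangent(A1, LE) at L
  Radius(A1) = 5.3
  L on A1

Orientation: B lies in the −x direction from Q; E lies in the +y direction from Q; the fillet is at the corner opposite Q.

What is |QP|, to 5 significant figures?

72.824

Q is at the origin; QB is horizontal with |QB| = 69.7 and B on the −x side, so B = (-69.700, 0.0000). Q and E share the same x with |QE| = 26.4 and E on the +y side, so E = (0.0000, 26.400). The virtual corner opposite Q is at (-69.700, 26.400). Tangency of A1 to BP means the radius FP is perpendicular to BP and since A1 is tangent to LE there, FL ⟂ LE, with radius 5.3, so the center F sits 5.3 in from both sides at F = (-64.400, 21.100). That places the tangent points at P = (-69.700, 21.100) on BP and L = (-64.400, 26.400) on LE. Then |QP| = |P − Q| = 72.824.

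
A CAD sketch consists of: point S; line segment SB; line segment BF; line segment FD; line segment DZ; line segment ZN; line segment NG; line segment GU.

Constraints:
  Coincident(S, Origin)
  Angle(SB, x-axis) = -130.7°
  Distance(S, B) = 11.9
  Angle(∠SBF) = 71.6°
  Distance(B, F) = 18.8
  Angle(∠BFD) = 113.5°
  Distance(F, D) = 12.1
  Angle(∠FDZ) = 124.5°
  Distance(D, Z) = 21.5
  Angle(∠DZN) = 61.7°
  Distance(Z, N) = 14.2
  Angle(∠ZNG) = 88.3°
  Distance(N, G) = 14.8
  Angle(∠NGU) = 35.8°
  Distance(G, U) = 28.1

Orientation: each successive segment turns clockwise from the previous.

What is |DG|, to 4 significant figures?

5.463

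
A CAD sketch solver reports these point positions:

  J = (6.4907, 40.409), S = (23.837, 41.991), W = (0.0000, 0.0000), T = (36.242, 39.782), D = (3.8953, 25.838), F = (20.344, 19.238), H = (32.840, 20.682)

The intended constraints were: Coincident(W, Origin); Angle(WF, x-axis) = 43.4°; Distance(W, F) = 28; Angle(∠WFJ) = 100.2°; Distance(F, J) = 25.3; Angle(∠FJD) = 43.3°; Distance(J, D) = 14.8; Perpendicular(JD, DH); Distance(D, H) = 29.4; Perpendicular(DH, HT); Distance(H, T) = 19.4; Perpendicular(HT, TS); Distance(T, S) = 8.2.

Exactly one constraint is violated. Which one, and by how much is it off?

Distance(T, S) = 8.2 — off by 4.40.

W = (0.00, 0.00) ✓; WF at 43.40° ✓; |WF| = 28.00 ✓; ∠WFJ = 100.2° ✓; |FJ| = 25.30 ✓; ∠FJD = 43.30° ✓; |JD| = 14.80 ✓; ∠(JD, DH) = 90.00° ✓; |DH| = 29.40 ✓; ∠(DH, HT) = 90.00° ✓; |HT| = 19.40 ✓; ∠(HT, TS) = 90.00° ✓; |TS| = 12.60 ✗.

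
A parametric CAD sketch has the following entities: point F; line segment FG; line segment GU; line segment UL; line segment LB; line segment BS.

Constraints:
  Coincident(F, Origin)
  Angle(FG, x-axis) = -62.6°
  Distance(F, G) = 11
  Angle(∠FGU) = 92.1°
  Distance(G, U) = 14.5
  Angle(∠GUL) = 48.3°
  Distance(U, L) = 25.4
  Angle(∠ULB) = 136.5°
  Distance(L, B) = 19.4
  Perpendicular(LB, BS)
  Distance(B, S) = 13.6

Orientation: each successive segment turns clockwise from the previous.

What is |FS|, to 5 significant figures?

22.810

F is at the origin; FG runs at -62.6° with length 11.0, so G = (5.0622, -9.7660). ∠FGU = 92.1° gives GU at -150.50° from the x-axis; with |GU| = 14.5, U = (-7.5580, -16.906). ∠GUL = 48.3° gives UL at 77.800° from the x-axis; with |UL| = 25.4, L = (-2.1903, 7.9203). ∠ULB = 136.5° gives LB at 34.300° from the x-axis; with |LB| = 19.4, B = (13.836, 18.853). The perpendicularity gives BS at right angles to LB, so BS runs at -55.700°; with |BS| = 13.6, S = (21.500, 7.6177). Then |FS| = |S − F| = 22.810.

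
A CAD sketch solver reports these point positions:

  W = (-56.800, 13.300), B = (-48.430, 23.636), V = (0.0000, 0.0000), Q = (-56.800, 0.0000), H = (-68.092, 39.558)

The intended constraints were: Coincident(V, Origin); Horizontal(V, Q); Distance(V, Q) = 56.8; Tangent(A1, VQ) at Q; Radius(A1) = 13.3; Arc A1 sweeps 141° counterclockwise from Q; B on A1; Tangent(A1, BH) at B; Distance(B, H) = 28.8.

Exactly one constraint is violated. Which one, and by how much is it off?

Distance(B, H) = 28.8 — off by 3.50.

V = (0.00, 0.00) ✓; V.y = 0.00, Q.y = 0.00 ✓; |VQ| = 56.80 ✓; ∠(WQ, QV) = 90.00° ✓; |WQ| = 13.30 ✓; bearing(W→B) − bearing(W→Q) = 141.0° ✓; |WB| = 13.30 ✓; ∠(WB, BH) = 90.00° ✓; |BH| = 25.30 ✗.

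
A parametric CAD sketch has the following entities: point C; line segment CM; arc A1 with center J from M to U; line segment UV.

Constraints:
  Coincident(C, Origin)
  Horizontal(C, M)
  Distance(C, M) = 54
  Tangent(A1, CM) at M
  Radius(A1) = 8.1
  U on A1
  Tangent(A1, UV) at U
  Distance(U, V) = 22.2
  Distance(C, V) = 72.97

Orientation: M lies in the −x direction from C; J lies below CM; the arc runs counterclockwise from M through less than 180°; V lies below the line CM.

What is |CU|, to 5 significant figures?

62.106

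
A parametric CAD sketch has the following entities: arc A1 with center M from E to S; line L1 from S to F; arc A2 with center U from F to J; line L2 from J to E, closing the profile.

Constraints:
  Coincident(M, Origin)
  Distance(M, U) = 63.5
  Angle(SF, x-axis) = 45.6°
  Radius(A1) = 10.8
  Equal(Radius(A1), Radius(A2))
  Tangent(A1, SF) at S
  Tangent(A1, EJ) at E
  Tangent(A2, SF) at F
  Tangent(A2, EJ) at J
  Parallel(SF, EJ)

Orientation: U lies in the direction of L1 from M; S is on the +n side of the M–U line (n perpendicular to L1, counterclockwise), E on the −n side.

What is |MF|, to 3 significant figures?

64.4

The slot axis is L1's direction at 45.6°, so u = (cos 45.6°, sin 45.6°) = (0.700, 0.714) and n = (−sin 45.6°, cos 45.6°) = (-0.714, 0.700). M is at the origin and U lies 63.5 along u from M, so U = 63.5·u = (44.4, 45.4). Tangency of A1 to both parallel lines with radius 10.8 puts S and E at M ± 10.8·n: S = (-7.72, 7.56), E = (7.72, -7.56). Equal radii place F and J the same way about U: F = U + 10.8·n = (36.7, 52.9), J = U − 10.8·n = (52.1, 37.8). Then |MF| = |F − M| = 64.4.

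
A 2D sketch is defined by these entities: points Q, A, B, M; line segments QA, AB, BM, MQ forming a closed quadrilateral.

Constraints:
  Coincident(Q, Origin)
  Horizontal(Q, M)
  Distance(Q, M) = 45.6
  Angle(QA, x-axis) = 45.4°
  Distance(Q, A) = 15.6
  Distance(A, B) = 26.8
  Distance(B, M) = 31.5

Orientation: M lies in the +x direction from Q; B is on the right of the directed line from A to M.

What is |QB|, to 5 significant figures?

23.148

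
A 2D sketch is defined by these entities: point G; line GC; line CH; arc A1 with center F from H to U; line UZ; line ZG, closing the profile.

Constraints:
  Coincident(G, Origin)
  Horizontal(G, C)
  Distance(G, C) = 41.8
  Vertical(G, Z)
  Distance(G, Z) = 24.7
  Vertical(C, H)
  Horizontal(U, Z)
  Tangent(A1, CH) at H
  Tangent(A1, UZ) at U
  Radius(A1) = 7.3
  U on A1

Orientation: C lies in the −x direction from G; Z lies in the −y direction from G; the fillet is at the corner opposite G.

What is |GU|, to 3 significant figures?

42.4

The virtual corner opposite G is at (-41.8, -24.7). Since A1 is tangent to CH there, FH ⟂ CH and the tangent condition forces FU to be normal to UZ, with radius 7.3, so the center F sits 7.3 in from both sides at F = (-34.5, -17.4). That places the tangent points at H = (-41.8, -17.4) on CH and U = (-34.5, -24.7) on UZ. Then |GU| = |U − G| = 42.4.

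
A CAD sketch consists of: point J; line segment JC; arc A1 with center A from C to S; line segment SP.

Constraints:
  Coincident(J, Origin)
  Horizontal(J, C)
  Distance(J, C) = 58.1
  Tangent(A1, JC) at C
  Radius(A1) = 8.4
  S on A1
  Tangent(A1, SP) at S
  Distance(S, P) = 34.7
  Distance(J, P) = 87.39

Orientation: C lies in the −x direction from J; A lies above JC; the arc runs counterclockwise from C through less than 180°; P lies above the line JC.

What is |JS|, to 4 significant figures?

54.68

J is at the origin; J and C share the same y with |JC| = 58.1 and C on the −x side, so C = (-58.10, 0.000). Since A1 is tangent to JC there, AC ⟂ JC, so A = C + (0, 8.4) = (-58.10, 8.400). Since AS ⟂ SP (tangency), |AP| = √(8.4² + 34.7²) = 35.70 regardless of where S sits on A1. So P lies on both circle(J, 87.39) and circle(A, 35.70); the above-JC intersection is P = (-79.01, 37.34). S is the foot of the tangent from P: S = (-52.64, 14.78).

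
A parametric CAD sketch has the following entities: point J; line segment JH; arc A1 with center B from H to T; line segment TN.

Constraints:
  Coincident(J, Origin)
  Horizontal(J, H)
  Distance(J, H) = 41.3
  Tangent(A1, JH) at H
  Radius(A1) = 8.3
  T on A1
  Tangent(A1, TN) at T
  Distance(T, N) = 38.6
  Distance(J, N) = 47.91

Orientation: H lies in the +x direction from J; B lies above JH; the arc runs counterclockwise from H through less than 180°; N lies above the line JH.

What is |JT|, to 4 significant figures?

49.47

Checks: ∠(BH, HJ) = 90.00° ✓; |BT| = 8.300 ✓; ∠(BT, TN) = 90.00° ✓; |TN| = 38.60 ✓; |JN| = 47.91 ✓.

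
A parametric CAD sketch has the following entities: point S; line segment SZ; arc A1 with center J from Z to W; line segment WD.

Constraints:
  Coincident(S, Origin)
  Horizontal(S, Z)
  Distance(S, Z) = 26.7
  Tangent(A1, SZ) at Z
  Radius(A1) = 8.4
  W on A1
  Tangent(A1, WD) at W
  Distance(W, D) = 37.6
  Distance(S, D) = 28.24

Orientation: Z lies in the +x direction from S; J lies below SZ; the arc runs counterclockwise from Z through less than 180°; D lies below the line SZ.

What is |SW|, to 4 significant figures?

21.17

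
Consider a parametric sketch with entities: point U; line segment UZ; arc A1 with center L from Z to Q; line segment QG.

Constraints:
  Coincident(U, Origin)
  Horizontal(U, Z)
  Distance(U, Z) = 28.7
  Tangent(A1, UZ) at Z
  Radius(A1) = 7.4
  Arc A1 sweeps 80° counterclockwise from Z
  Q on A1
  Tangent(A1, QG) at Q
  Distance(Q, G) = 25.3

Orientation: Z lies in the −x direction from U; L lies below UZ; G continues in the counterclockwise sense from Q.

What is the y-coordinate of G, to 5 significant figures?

-31.031

U is at the origin; UZ is horizontal with |UZ| = 28.7 and Z on the −x side, so Z = (-28.700, 0.0000). A1 meets UZ tangentially, so LZ is at right angles to UZ, so L = Z + (0, -7.4) = (-28.700, -7.4000). On A1, Z sits at bearing 90° from L; an 80° counterclockwise sweep puts Q at bearing 170°, so Q = L + 7.4·(cos 170°, sin 170°) = (-35.988, -6.1150). Since A1 is tangent to QG there, LQ ⟂ QG, so QG runs along (−sin 170°, cos 170°); with |QG| = 25.3, G = (-40.381, -31.031). So G.y = -31.031.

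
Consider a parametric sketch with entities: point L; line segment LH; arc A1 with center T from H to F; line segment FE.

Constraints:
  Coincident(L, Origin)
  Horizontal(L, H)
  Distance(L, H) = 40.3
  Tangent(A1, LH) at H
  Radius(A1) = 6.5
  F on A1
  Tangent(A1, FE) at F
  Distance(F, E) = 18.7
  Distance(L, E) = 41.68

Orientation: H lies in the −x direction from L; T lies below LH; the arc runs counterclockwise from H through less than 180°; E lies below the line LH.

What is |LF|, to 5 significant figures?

46.532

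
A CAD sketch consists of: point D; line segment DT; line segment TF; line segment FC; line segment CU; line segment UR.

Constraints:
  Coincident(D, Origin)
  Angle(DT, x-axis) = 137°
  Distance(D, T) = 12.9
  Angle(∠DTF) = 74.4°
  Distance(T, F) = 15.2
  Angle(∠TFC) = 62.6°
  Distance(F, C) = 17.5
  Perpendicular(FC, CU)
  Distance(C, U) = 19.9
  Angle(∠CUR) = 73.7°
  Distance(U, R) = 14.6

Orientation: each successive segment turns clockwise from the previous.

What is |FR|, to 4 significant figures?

16.18

The perpendicularity gives CU at right angles to FC, so CU runs at -176.0°; with |CU| = 19.9, U = (-15.09, -2.128). ∠CUR = 73.7° gives UR at 77.70° from the x-axis; with |UR| = 14.6, R = (-11.98, 12.14). Then |FR| = |R − F| = 16.18.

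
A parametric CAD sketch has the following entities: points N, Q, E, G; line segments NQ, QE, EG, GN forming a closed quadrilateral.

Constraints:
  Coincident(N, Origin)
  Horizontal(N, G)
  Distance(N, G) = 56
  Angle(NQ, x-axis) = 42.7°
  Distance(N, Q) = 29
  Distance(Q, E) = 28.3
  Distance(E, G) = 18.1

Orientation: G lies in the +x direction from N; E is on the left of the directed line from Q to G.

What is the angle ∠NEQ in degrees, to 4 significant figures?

24.49°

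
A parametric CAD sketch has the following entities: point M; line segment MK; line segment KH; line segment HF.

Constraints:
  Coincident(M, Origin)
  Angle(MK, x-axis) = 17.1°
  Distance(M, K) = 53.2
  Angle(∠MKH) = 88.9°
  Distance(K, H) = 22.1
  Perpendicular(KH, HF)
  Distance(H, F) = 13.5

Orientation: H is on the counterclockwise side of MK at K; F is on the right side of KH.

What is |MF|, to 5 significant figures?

69.942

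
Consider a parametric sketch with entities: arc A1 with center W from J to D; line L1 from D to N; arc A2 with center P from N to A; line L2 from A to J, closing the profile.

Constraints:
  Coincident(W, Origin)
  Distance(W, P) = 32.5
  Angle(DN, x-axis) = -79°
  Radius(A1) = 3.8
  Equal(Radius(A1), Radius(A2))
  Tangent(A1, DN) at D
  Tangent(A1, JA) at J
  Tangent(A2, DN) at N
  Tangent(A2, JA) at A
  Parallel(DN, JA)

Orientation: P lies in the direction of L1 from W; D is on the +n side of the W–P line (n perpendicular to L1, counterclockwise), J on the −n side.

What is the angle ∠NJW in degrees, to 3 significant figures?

76.8°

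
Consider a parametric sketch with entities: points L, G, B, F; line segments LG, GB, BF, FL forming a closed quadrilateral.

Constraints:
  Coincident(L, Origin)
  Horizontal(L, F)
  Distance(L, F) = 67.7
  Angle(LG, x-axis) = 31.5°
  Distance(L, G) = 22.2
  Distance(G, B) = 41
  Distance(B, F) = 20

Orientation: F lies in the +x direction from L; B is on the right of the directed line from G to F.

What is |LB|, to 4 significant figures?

53.57

L is at the origin; LF is horizontal with |LF| = 67.7 and F in +x, so F = (67.7, 0). LG runs at 31.5° with |LG| = 22.2, so G = (18.93, 11.60). B is determined by |GB| = 41.0 and |BF| = 20.0 together: it lies at the intersection of circle(G, 41.0) and circle(F, 20.0). With |GF| = 50.13, the foot of the radical line on GF is 37.84 from G and the perpendicular offset is √(41.0² − 37.84²) = 15.78. Taking the right-of-GF solution: B = (52.09, -12.51).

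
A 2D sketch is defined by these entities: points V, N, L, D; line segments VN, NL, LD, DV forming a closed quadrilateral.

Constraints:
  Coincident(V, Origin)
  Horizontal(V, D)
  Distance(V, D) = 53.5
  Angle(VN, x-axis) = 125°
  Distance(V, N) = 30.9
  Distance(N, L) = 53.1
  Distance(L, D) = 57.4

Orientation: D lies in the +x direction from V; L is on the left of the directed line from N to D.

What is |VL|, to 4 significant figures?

58.92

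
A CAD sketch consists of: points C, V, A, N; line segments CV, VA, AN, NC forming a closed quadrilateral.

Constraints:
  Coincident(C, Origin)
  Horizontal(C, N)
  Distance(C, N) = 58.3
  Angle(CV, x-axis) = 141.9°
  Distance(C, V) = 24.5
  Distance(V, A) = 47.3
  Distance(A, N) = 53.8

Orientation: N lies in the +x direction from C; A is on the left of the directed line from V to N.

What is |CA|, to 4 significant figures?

44.67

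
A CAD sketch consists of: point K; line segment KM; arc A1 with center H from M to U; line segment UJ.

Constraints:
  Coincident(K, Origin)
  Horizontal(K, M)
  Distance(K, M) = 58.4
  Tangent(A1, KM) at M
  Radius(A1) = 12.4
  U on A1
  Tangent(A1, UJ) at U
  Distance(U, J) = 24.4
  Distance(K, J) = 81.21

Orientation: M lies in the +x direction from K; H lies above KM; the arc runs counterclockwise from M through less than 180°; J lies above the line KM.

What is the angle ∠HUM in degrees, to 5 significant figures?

47.676°

K is at the origin; KM is horizontal with |KM| = 58.4 and M on the +x side, so M = (58.400, 0.0000). Tangency of A1 to KM means the radius HM is perpendicular to KM, so H = M + (0, 12.4) = (58.400, 12.400). Since HU ⟂ UJ (tangency), |HJ| = √(12.4² + 24.4²) = 27.370 regardless of where U sits on A1. So J lies on both circle(K, 81.21) and circle(H, 27.370); the above-KM intersection is J = (73.022, 35.537). U is the foot of the tangent from J: U = (70.746, 11.243).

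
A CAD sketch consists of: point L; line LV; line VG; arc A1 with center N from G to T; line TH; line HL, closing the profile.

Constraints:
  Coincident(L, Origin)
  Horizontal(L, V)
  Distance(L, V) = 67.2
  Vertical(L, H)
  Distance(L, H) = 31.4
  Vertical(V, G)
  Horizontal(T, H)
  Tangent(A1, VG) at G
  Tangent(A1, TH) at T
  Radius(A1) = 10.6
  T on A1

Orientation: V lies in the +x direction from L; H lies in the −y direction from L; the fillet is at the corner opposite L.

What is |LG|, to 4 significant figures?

70.35

The virtual corner opposite L is at (67.20, -31.40). Since A1 is tangent to VG there, NG ⟂ VG and A1 meets TH tangentially, so NT is at right angles to TH, with radius 10.6, so the center N sits 10.6 in from both sides at N = (56.60, -20.80). That places the tangent points at G = (67.20, -20.80) on VG and T = (56.60, -31.40) on TH. Then |LG| = |G − L| = 70.35.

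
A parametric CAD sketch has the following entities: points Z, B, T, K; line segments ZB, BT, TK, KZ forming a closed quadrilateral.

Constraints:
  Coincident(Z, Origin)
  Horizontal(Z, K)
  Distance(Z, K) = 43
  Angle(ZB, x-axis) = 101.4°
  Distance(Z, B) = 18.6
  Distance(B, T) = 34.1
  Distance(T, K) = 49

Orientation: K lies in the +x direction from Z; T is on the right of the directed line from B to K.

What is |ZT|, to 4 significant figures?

16.22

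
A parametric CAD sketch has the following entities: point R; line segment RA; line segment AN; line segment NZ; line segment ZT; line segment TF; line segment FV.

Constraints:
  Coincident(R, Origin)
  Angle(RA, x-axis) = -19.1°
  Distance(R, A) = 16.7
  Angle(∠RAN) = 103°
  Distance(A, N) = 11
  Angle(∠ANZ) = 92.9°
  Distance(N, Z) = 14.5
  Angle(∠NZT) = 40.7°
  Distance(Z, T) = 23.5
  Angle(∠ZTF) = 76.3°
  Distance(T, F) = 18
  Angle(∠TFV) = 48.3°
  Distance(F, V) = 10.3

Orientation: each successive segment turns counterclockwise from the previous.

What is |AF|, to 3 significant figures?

16.0

R is at the origin; RA runs at -19.1° with length 16.7, so A = (15.8, -5.46). ∠RAN = 103.0° gives AN at 57.9° from the x-axis; with |AN| = 11.0, N = (21.6, 3.85). ∠ANZ = 92.9° gives NZ at 145° from the x-axis; with |NZ| = 14.5, Z = (9.75, 12.2). ∠NZT = 40.7° gives ZT at -75.7° from the x-axis; with |ZT| = 23.5, T = (15.6, -10.6). ∠ZTF = 76.3° gives TF at 28.0° from the x-axis; with |TF| = 18.0, F = (31.4, -2.15). Then |AF| = |F − A| = 16.0.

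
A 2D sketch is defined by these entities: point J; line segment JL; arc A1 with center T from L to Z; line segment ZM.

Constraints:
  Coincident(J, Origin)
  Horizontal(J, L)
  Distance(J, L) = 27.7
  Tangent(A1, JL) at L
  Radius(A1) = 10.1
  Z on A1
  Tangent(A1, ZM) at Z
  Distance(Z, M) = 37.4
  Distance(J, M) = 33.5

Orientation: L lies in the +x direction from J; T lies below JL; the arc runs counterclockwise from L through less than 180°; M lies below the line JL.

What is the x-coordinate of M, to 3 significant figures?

-3.30

Checks: |TZ| = 10.10 ✓; ∠(TZ, ZM) = 90.00° ✓; |ZM| = 37.40 ✓; |JM| = 33.50 ✓.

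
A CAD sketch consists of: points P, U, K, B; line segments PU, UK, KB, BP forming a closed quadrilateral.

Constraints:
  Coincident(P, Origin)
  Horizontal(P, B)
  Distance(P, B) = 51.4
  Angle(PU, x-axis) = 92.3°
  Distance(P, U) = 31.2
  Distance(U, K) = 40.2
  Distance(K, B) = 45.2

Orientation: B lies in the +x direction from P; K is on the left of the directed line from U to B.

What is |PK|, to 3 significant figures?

56.8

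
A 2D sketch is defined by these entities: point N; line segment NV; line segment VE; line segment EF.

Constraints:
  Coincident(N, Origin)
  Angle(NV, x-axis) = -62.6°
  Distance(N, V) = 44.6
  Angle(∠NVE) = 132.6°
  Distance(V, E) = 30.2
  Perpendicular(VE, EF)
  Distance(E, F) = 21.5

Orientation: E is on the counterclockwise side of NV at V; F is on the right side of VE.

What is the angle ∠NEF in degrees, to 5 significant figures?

118.53°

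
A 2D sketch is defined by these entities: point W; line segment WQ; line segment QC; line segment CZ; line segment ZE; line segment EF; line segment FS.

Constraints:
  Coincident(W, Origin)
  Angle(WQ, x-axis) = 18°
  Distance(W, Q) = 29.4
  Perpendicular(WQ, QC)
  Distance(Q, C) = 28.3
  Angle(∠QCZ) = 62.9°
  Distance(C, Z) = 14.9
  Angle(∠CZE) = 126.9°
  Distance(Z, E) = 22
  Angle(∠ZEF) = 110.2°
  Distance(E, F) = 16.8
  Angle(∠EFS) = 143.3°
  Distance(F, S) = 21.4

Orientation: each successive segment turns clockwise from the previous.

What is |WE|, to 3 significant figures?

12.4

W is at the origin; WQ runs at 18.0° with length 29.4, so Q = (28.0, 9.09). WQ ⟂ QC, so QC runs at -72.0°; with |QC| = 28.3, C = (36.7, -17.8). ∠QCZ = 62.9° gives CZ at 171° from the x-axis; with |CZ| = 14.9, Z = (22.0, -15.5). ∠CZE = 126.9° gives ZE at 118° from the x-axis; with |ZE| = 22.0, E = (11.7, 3.99). Then |WE| = |E − W| = 12.4.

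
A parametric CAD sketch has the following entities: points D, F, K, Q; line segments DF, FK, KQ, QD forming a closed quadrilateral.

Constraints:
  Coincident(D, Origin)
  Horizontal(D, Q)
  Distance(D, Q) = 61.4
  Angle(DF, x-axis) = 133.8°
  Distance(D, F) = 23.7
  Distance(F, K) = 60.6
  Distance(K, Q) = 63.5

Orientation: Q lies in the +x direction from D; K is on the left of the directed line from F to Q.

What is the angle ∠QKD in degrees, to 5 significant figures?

57.920°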